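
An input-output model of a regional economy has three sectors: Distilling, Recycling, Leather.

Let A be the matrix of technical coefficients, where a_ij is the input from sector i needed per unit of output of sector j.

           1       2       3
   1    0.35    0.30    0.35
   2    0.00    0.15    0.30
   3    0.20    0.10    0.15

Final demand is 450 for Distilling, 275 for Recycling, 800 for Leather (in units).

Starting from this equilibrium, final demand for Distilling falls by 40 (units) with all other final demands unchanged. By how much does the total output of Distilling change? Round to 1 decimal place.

Δx_1 = -74.3

I − A =
  [   0.65    -0.30    -0.35]
  [   0.00     0.85    -0.30]
  [  -0.20    -0.10     0.85]
Cofactors of I−A, C_ij = (−1)^(i+j)·(minor ij) (rows/columns in the sector order above):
  C_11 = (0.85)(0.85) − (-0.30)(-0.10) = 0.6925
  C_12 = −[(0.00)(0.85) − (-0.30)(-0.20)] = 0.0600
  C_13 = (0.00)(-0.10) − (0.85)(-0.20) = 0.1700
  C_21 = −[(-0.30)(0.85) − (-0.35)(-0.10)] = 0.2900
  C_22 = (0.65)(0.85) − (-0.35)(-0.20) = 0.4825
  C_23 = −[(0.65)(-0.10) − (-0.30)(-0.20)] = 0.1250
  C_31 = (-0.30)(-0.30) − (-0.35)(0.85) = 0.3875
  C_32 = −[(0.65)(-0.30) − (-0.35)(0.00)] = 0.1950
  C_33 = (0.65)(0.85) − (-0.30)(0.00) = 0.5525
det(I−A) = Σ_j (I−A)_1j·C_1j = (0.65)(0.6925) + (-0.30)(0.0600) + (-0.35)(0.1700) = 0.372625
adj(I−A) = Cᵀ =
  [ 0.6925   0.2900   0.3875]
  [ 0.0600   0.4825   0.1950]
  [ 0.1700   0.1250   0.5525]
(I − A)⁻¹ = adj(I−A) / det(I−A) ≈
  [   1.8584     0.7783     1.0399]
  [   0.1610     1.2949     0.5233]
  [   0.4562     0.3355     1.4827]
Δx = (I − A)⁻¹ Δd with Δd having -40 in the Distilling component and 0 elsewhere.
So Δx_1 = L_11 · (-40), where L_11 = adj(I−A)_11 / det(I−A) = 0.6925 / 0.372625.
Δx_1 = 0.6925 × (-40) / 0.372625 = -27.70 / 0.372625 ≈ -74.3.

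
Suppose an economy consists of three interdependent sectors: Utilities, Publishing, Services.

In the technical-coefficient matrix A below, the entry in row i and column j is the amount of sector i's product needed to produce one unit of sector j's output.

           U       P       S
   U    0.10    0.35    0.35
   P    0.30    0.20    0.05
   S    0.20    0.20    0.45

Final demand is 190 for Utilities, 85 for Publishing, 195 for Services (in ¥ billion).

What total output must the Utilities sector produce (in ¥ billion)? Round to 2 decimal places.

x_U = 651.36

I − A =
  [   0.90    -0.35    -0.35]
  [  -0.30     0.80    -0.05]
  [  -0.20    -0.20     0.55]
Cofactors of I−A, C_ij = (−1)^(i+j)·(minor ij) (rows/columns in the sector order above):
  C_11 = (0.80)(0.55) − (-0.05)(-0.20) = 0.4300
  C_12 = −[(-0.30)(0.55) − (-0.05)(-0.20)] = 0.1750
  C_13 = (-0.30)(-0.20) − (0.80)(-0.20) = 0.2200
  C_21 = −[(-0.35)(0.55) − (-0.35)(-0.20)] = 0.2625
  C_22 = (0.90)(0.55) − (-0.35)(-0.20) = 0.4250
  C_23 = −[(0.90)(-0.20) − (-0.35)(-0.20)] = 0.2500
  C_31 = (-0.35)(-0.05) − (-0.35)(0.80) = 0.2975
  C_32 = −[(0.90)(-0.05) − (-0.35)(-0.30)] = 0.1500
  C_33 = (0.90)(0.80) − (-0.35)(-0.30) = 0.6150
det(I−A) = Σ_j (I−A)_1j·C_1j = (0.90)(0.4300) + (-0.35)(0.1750) + (-0.35)(0.2200) = 0.24875
adj(I−A) = Cᵀ =
  [ 0.4300   0.2625   0.2975]
  [ 0.1750   0.4250   0.1500]
  [ 0.2200   0.2500   0.6150]
(I − A)⁻¹ = adj(I−A) / det(I−A) ≈
  [   1.7286     1.0553     1.1960]
  [   0.7035     1.7085     0.6030]
  [   0.8844     1.0050     2.4724]
x = (I − A)⁻¹ d = adj(I−A)·d / det(I−A), with det(I−A) = 0.24875:
  x_U = (0.4300·190 + 0.2625·85 + 0.2975·195) / 0.24875 = 162.025 / 0.24875 ≈ 651.36
  x_P = (0.1750·190 + 0.4250·85 + 0.1500·195) / 0.24875 = 98.625 / 0.24875 ≈ 396.48
  x_S = (0.2200·190 + 0.2500·85 + 0.6150·195) / 0.24875 = 182.975 / 0.24875 ≈ 735.58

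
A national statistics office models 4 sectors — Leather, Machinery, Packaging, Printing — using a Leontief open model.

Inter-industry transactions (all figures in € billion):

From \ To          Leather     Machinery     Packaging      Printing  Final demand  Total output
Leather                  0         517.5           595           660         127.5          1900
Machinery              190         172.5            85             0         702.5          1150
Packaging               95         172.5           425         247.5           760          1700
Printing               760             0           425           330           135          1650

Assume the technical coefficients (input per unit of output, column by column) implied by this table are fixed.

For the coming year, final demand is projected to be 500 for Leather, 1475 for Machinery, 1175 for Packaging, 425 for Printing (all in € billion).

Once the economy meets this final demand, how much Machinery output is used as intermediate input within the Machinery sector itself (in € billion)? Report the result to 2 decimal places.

z_22 = 357.73

Technical coefficients a_ij = z_ij / X_j:
  a_11 = 0/1900 = 0.00, a_21 = 190/1900 = 0.10, a_31 = 95/1900 = 0.05, a_41 = 760/1900 = 0.40
  a_12 = 517.5/1150 = 0.45, a_22 = 172.5/1150 = 0.15, a_32 = 172.5/1150 = 0.15, a_42 = 0/1150 = 0.00
  a_13 = 595/1700 = 0.35, a_23 = 85/1700 = 0.05, a_33 = 425/1700 = 0.25, a_43 = 425/1700 = 0.25
  a_14 = 660/1650 = 0.40, a_24 = 0/1650 = 0.00, a_34 = 247.5/1650 = 0.15, a_44 = 330/1650 = 0.20
I − A =
  [   1.00    -0.45    -0.35    -0.40]
  [  -0.10     0.85    -0.05     0.00]
  [  -0.05    -0.15     0.75    -0.15]
  [  -0.40     0.00    -0.25     0.80]
Compute the cofactors C_ij = (−1)^(i+j)·(3×3 minor ij) of I−A; the adjugate is their transpose:
adj(I−A) = Cᵀ =
  [ 0.472125   0.310125   0.341000   0.300000]
  [ 0.061250   0.402500   0.070000   0.043750]
  [ 0.097000   0.141000   0.508000   0.143750]
  [ 0.266375   0.199125   0.329250   0.575000]
det(I−A) = Σ_j (I−A)_1j·C_1j = (1.00)(0.472125) + (-0.45)(0.061250) + (-0.35)(0.097000) + (-0.40)(0.266375) = 0.3040625
(I − A)⁻¹ = adj(I−A) / det(I−A) ≈
  [   1.5527     1.0199     1.1215     0.9866]
  [   0.2014     1.3237     0.2302     0.1439]
  [   0.3190     0.4637     1.6707     0.4728]
  [   0.8761     0.6549     1.0828     1.8911]
First solve x = (I − A)⁻¹ d = adj(I−A)·d / det(I−A); in particular x_2 = (0.061250·500 + 0.402500·1475 + 0.070000·1175 + 0.043750·425) / 0.3040625 = 725.15625 / 0.3040625 ≈ 2384.8921.
Intermediate flow from 2 to 2: z_22 = a_22 · x_2 = 0.15 × 725.15625 / 0.3040625 = 108.7734375 / 0.3040625 ≈ 357.73.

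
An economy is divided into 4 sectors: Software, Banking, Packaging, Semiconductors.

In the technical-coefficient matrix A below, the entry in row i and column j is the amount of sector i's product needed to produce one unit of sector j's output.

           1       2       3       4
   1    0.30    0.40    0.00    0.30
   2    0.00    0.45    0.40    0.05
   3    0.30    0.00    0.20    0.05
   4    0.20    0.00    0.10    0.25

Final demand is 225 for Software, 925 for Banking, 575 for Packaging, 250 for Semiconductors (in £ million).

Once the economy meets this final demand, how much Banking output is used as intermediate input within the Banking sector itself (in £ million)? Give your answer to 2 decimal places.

z_22 = 1394.08

I − A =
  [   0.70    -0.40     0.00    -0.30]
  [   0.00     0.55    -0.40    -0.05]
  [  -0.30     0.00     0.80    -0.05]
  [  -0.20     0.00    -0.10     0.75]
Compute the cofactors C_ij = (−1)^(i+j)·(3×3 minor ij) of I−A; the adjugate is their transpose:
adj(I−A) = Cᵀ =
  [ 0.32725   0.23800   0.13850   0.15600]
  [ 0.10350   0.35950   0.18950   0.07800]
  [ 0.12925   0.09400   0.25175   0.07475]
  [ 0.10450   0.07600   0.07050   0.26000]
det(I−A) = Σ_j (I−A)_1j·C_1j = (0.70)(0.32725) + (-0.40)(0.10350) + (0.00)(0.12925) + (-0.30)(0.10450) = 0.156325
(I − A)⁻¹ = adj(I−A) / det(I−A) ≈
  [   2.0934     1.5225     0.8860     0.9979]
  [   0.6621     2.2997     1.2122     0.4990]
  [   0.8268     0.6013     1.6104     0.4782]
  [   0.6685     0.4862     0.4510     1.6632]
First solve x = (I − A)⁻¹ d = adj(I−A)·d / det(I−A); in particular x_2 = (0.10350·225 + 0.35950·925 + 0.18950·575 + 0.07800·250) / 0.156325 = 484.2875 / 0.156325 ≈ 3097.9530.
Intermediate flow from 2 to 2: z_22 = a_22 · x_2 = 0.45 × 484.2875 / 0.156325 = 217.929375 / 0.156325 ≈ 1394.08.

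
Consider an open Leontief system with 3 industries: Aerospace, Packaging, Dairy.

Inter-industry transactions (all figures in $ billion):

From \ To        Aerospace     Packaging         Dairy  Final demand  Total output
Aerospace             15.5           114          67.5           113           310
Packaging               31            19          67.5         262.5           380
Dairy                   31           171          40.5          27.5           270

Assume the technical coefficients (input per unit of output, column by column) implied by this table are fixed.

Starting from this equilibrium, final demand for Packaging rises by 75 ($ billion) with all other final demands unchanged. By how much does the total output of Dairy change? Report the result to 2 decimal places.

Technical coefficients a_ij = z_ij / X_j:
  a_AA = 15.5/310 = 0.05, a_PA = 31/310 = 0.10, a_DA = 31/310 = 0.10
  a_AP = 114/380 = 0.30, a_PP = 19/380 = 0.05, a_DP = 171/380 = 0.45
  a_AD = 67.5/270 = 0.25, a_PD = 67.5/270 = 0.25, a_DD = 40.5/270 = 0.15
I − A =
  [   0.95    -0.30    -0.25]
  [  -0.10     0.95    -0.25]
  [  -0.10    -0.45     0.85]
Cofactors of I−A, C_ij = (−1)^(i+j)·(minor ij) (rows/columns in the sector order above):
  C_11 = (0.95)(0.85) − (-0.25)(-0.45) = 0.6950
  C_12 = −[(-0.10)(0.85) − (-0.25)(-0.10)] = 0.1100
  C_13 = (-0.10)(-0.45) − (0.95)(-0.10) = 0.1400
  C_21 = −[(-0.30)(0.85) − (-0.25)(-0.45)] = 0.3675
  C_22 = (0.95)(0.85) − (-0.25)(-0.10) = 0.7825
  C_23 = −[(0.95)(-0.45) − (-0.30)(-0.10)] = 0.4575
  C_31 = (-0.30)(-0.25) − (-0.25)(0.95) = 0.3125
  C_32 = −[(0.95)(-0.25) − (-0.25)(-0.10)] = 0.2625
  C_33 = (0.95)(0.95) − (-0.30)(-0.10) = 0.8725
det(I−A) = Σ_j (I−A)_1j·C_1j = (0.95)(0.6950) + (-0.30)(0.1100) + (-0.25)(0.1400) = 0.59225
adj(I−A) = Cᵀ =
  [ 0.6950   0.3675   0.3125]
  [ 0.1100   0.7825   0.2625]
  [ 0.1400   0.4575   0.8725]
(I − A)⁻¹ = adj(I−A) / det(I−A) ≈
  [   1.1735     0.6205     0.5276]
  [   0.1857     1.3212     0.4432]
  [   0.2364     0.7725     1.4732]
Δx = (I − A)⁻¹ Δd with Δd having +75 in the Packaging component and 0 elsewhere.
So Δx_D = L_DP · (+75), where L_DP = adj(I−A)_DP / det(I−A) = 0.4575 / 0.59225.
Δx_D = 0.4575 × (+75) / 0.59225 = 34.3125 / 0.59225 ≈ 57.94.

Δx_D = 57.94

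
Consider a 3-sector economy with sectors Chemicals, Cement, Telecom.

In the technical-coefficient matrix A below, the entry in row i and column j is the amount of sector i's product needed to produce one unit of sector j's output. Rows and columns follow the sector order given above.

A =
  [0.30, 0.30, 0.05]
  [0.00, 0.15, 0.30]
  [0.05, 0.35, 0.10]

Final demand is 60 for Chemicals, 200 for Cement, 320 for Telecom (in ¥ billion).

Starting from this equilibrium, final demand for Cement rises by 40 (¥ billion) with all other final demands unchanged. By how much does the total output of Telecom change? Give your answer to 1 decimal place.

Δx_3 = 22.8

I − A =
  [   0.70    -0.30    -0.05]
  [   0.00     0.85    -0.30]
  [  -0.05    -0.35     0.90]
Cofactors of I−A, C_ij = (−1)^(i+j)·(minor ij) (rows/columns in the sector order above):
  C_11 = (0.85)(0.90) − (-0.30)(-0.35) = 0.6600
  C_12 = −[(0.00)(0.90) − (-0.30)(-0.05)] = 0.0150
  C_13 = (0.00)(-0.35) − (0.85)(-0.05) = 0.0425
  C_21 = −[(-0.30)(0.90) − (-0.05)(-0.35)] = 0.2875
  C_22 = (0.70)(0.90) − (-0.05)(-0.05) = 0.6275
  C_23 = −[(0.70)(-0.35) − (-0.30)(-0.05)] = 0.2600
  C_31 = (-0.30)(-0.30) − (-0.05)(0.85) = 0.1325
  C_32 = −[(0.70)(-0.30) − (-0.05)(0.00)] = 0.2100
  C_33 = (0.70)(0.85) − (-0.30)(0.00) = 0.5950
det(I−A) = Σ_j (I−A)_1j·C_1j = (0.70)(0.6600) + (-0.30)(0.0150) + (-0.05)(0.0425) = 0.455375
adj(I−A) = Cᵀ =
  [ 0.6600   0.2875   0.1325]
  [ 0.0150   0.6275   0.2100]
  [ 0.0425   0.2600   0.5950]
(I − A)⁻¹ = adj(I−A) / det(I−A) ≈
  [   1.4494     0.6313     0.2910]
  [   0.0329     1.3780     0.4612]
  [   0.0933     0.5710     1.3066]
Δx = (I − A)⁻¹ Δd with Δd having +40 in the Cement component and 0 elsewhere.
So Δx_3 = L_32 · (+40), where L_32 = adj(I−A)_32 / det(I−A) = 0.2600 / 0.455375.
Δx_3 = 0.2600 × (+40) / 0.455375 = 10.40 / 0.455375 ≈ 22.8.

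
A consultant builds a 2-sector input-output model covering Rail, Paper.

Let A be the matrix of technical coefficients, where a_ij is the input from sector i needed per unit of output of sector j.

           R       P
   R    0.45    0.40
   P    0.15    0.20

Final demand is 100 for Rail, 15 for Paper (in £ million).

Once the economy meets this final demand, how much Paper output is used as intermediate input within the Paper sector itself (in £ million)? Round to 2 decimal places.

z_PP = 12.24

I − A =
  [   0.55    -0.40]
  [  -0.15     0.80]
det(I−A) = (0.55)(0.80) − (-0.40)(-0.15) = 0.3800
adj(I−A) = [[0.80, 0.40], [0.15, 0.55]]
(I − A)⁻¹ = adj(I−A) / det(I−A) ≈
  [   2.1053     1.0526]
  [   0.3947     1.4474]
First solve x = (I − A)⁻¹ d = adj(I−A)·d / det(I−A); in particular x_P = (0.15·100 + 0.55·15) / 0.3800 = 23.25 / 0.3800 ≈ 61.1842.
Intermediate flow from P to P: z_PP = a_PP · x_P = 0.20 × 23.25 / 0.3800 = 4.65 / 0.3800 ≈ 12.24.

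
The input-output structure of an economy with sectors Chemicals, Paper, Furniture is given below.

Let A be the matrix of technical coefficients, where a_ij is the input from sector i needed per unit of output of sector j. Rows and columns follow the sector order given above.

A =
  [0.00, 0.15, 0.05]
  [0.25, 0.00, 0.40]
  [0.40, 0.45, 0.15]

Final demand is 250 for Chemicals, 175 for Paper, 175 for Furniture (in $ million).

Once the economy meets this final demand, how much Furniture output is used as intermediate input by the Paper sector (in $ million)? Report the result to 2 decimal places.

I − A =
  [   1.00    -0.15    -0.05]
  [  -0.25     1.00    -0.40]
  [  -0.40    -0.45     0.85]
Cofactors of I−A, C_ij = (−1)^(i+j)·(minor ij) (rows/columns in the sector order above):
  C_11 = (1.00)(0.85) − (-0.40)(-0.45) = 0.6700
  C_12 = −[(-0.25)(0.85) − (-0.40)(-0.40)] = 0.3725
  C_13 = (-0.25)(-0.45) − (1.00)(-0.40) = 0.5125
  C_21 = −[(-0.15)(0.85) − (-0.05)(-0.45)] = 0.1500
  C_22 = (1.00)(0.85) − (-0.05)(-0.40) = 0.8300
  C_23 = −[(1.00)(-0.45) − (-0.15)(-0.40)] = 0.5100
  C_31 = (-0.15)(-0.40) − (-0.05)(1.00) = 0.1100
  C_32 = −[(1.00)(-0.40) − (-0.05)(-0.25)] = 0.4125
  C_33 = (1.00)(1.00) − (-0.15)(-0.25) = 0.9625
det(I−A) = Σ_j (I−A)_1j·C_1j = (1.00)(0.6700) + (-0.15)(0.3725) + (-0.05)(0.5125) = 0.5885
adj(I−A) = Cᵀ =
  [ 0.6700   0.1500   0.1100]
  [ 0.3725   0.8300   0.4125]
  [ 0.5125   0.5100   0.9625]
(I − A)⁻¹ = adj(I−A) / det(I−A) ≈
  [   1.1385     0.2549     0.1869]
  [   0.6330     1.4104     0.7009]
  [   0.8709     0.8666     1.6355]
First solve x = (I − A)⁻¹ d = adj(I−A)·d / det(I−A); in particular x_2 = (0.3725·250 + 0.8300·175 + 0.4125·175) / 0.5885 = 310.5625 / 0.5885 ≈ 527.7188.
Intermediate flow from 3 to 2: z_32 = a_32 · x_2 = 0.45 × 310.5625 / 0.5885 = 139.753125 / 0.5885 ≈ 237.47.

z_32 = 237.47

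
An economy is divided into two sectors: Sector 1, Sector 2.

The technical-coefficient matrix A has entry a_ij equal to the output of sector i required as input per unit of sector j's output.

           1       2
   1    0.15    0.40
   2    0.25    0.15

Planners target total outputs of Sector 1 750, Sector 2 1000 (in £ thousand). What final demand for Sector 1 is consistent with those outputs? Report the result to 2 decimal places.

d_1 = 237.50

I − A =
  [   0.85    -0.40]
  [  -0.25     0.85]
d = (I − A) x:
  d_1 = (+0.85)·750 + (-0.40)·1000 = 237.50
  d_2 = (-0.25)·750 + (+0.85)·1000 = 662.50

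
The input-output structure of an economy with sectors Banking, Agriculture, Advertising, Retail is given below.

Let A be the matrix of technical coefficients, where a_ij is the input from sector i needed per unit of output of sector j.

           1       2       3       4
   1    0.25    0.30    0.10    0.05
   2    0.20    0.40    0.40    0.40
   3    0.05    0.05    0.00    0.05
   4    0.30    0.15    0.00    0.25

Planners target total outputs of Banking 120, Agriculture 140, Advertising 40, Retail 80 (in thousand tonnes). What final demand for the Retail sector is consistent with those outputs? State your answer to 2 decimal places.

d_4 = 3.00

I − A =
  [   0.75    -0.30    -0.10    -0.05]
  [  -0.20     0.60    -0.40    -0.40]
  [  -0.05    -0.05     1.00    -0.05]
  [  -0.30    -0.15     0.00     0.75]
d = (I − A) x:
  d_1 = (+0.75)·120 + (-0.30)·140 + (-0.10)·40 + (-0.05)·80 = 40.00
  d_2 = (-0.20)·120 + (+0.60)·140 + (-0.40)·40 + (-0.40)·80 = 12.00
  d_3 = (-0.05)·120 + (-0.05)·140 + (+1.00)·40 + (-0.05)·80 = 23.00
  d_4 = (-0.30)·120 + (-0.15)·140 + (+0.00)·40 + (+0.75)·80 = 3.00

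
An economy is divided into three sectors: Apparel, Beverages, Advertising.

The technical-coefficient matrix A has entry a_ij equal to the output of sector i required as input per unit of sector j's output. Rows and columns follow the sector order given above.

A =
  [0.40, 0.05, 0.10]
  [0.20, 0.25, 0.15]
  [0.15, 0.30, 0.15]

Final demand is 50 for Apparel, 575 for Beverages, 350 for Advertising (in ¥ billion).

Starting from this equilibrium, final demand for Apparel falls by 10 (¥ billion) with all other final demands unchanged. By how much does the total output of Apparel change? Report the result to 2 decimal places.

I − A =
  [   0.60    -0.05    -0.10]
  [  -0.20     0.75    -0.15]
  [  -0.15    -0.30     0.85]
Cofactors of I−A, C_ij = (−1)^(i+j)·(minor ij) (rows/columns in the sector order above):
  C_11 = (0.75)(0.85) − (-0.15)(-0.30) = 0.5925
  C_12 = −[(-0.20)(0.85) − (-0.15)(-0.15)] = 0.1925
  C_13 = (-0.20)(-0.30) − (0.75)(-0.15) = 0.1725
  C_21 = −[(-0.05)(0.85) − (-0.10)(-0.30)] = 0.0725
  C_22 = (0.60)(0.85) − (-0.10)(-0.15) = 0.4950
  C_23 = −[(0.60)(-0.30) − (-0.05)(-0.15)] = 0.1875
  C_31 = (-0.05)(-0.15) − (-0.10)(0.75) = 0.0825
  C_32 = −[(0.60)(-0.15) − (-0.10)(-0.20)] = 0.1100
  C_33 = (0.60)(0.75) − (-0.05)(-0.20) = 0.4400
det(I−A) = Σ_j (I−A)_1j·C_1j = (0.60)(0.5925) + (-0.05)(0.1925) + (-0.10)(0.1725) = 0.328625
adj(I−A) = Cᵀ =
  [ 0.5925   0.0725   0.0825]
  [ 0.1925   0.4950   0.1100]
  [ 0.1725   0.1875   0.4400]
(I − A)⁻¹ = adj(I−A) / det(I−A) ≈
  [   1.8030     0.2206     0.2510]
  [   0.5858     1.5063     0.3347]
  [   0.5249     0.5706     1.3389]
Δx = (I − A)⁻¹ Δd with Δd having -10 in the Apparel component and 0 elsewhere.
So Δx_1 = L_11 · (-10), where L_11 = adj(I−A)_11 / det(I−A) = 0.5925 / 0.328625.
Δx_1 = 0.5925 × (-10) / 0.328625 = -5.925 / 0.328625 ≈ -18.03.

Δx_1 = -18.03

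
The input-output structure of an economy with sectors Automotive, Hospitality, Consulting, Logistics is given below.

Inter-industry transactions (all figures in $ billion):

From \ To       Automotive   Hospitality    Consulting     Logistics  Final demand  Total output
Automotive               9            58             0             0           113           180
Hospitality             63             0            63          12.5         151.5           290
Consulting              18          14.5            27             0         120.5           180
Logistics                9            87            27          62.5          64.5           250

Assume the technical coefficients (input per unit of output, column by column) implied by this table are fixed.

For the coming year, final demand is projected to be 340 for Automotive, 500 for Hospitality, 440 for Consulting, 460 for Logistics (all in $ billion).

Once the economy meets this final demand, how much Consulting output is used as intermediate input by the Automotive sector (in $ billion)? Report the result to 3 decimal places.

z_31 = 56.436

Technical coefficients a_ij = z_ij / X_j:
  a_11 = 9/180 = 0.05, a_21 = 63/180 = 0.35, a_31 = 18/180 = 0.10, a_41 = 9/180 = 0.05
  a_12 = 58/290 = 0.20, a_22 = 0/290 = 0.00, a_32 = 14.5/290 = 0.05, a_42 = 87/290 = 0.30
  a_13 = 0/180 = 0.00, a_23 = 63/180 = 0.35, a_33 = 27/180 = 0.15, a_43 = 27/180 = 0.15
  a_14 = 0/250 = 0.00, a_24 = 12.5/250 = 0.05, a_34 = 0/250 = 0.00, a_44 = 62.5/250 = 0.25
I − A =
  [   0.95    -0.20     0.00     0.00]
  [  -0.35     1.00    -0.35    -0.05]
  [  -0.10    -0.05     0.85     0.00]
  [  -0.05    -0.30    -0.15     0.75]
Compute the cofactors C_ij = (−1)^(i+j)·(3×3 minor ij) of I−A; the adjugate is their transpose:
adj(I−A) = Cᵀ =
  [ 0.611250   0.127500   0.054000   0.008500]
  [ 0.252250   0.605625   0.256500   0.040375]
  [ 0.086750   0.050625   0.645250   0.003375]
  [ 0.159000   0.260875   0.235250   0.724375]
det(I−A) = Σ_j (I−A)_1j·C_1j = (0.95)(0.611250) + (-0.20)(0.252250) + (0.00)(0.086750) + (0.00)(0.159000) = 0.5302375
(I − A)⁻¹ = adj(I−A) / det(I−A) ≈
  [   1.1528     0.2405     0.1018     0.0160]
  [   0.4757     1.1422     0.4837     0.0761]
  [   0.1636     0.0955     1.2169     0.0064]
  [   0.2999     0.4920     0.4437     1.3661]
First solve x = (I − A)⁻¹ d = adj(I−A)·d / det(I−A); in particular x_1 = (0.611250·340 + 0.127500·500 + 0.054000·440 + 0.008500·460) / 0.5302375 = 299.245 / 0.5302375 ≈ 564.36031.
Intermediate flow from 3 to 1: z_31 = a_31 · x_1 = 0.10 × 299.245 / 0.5302375 = 29.9245 / 0.5302375 ≈ 56.436.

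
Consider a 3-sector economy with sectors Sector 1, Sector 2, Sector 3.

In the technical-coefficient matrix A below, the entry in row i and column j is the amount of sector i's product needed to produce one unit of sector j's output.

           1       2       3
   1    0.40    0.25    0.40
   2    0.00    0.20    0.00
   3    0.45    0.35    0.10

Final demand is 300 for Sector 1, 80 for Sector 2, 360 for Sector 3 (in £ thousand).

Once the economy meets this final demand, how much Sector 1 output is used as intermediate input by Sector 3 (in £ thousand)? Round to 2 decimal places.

z_13 = 425.83

I − A =
  [   0.60    -0.25    -0.40]
  [   0.00     0.80     0.00]
  [  -0.45    -0.35     0.90]
Cofactors of I−A, C_ij = (−1)^(i+j)·(minor ij) (rows/columns in the sector order above):
  C_11 = (0.80)(0.90) − (0.00)(-0.35) = 0.7200
  C_12 = −[(0.00)(0.90) − (0.00)(-0.45)] = 0.0000
  C_13 = (0.00)(-0.35) − (0.80)(-0.45) = 0.3600
  C_21 = −[(-0.25)(0.90) − (-0.40)(-0.35)] = 0.3650
  C_22 = (0.60)(0.90) − (-0.40)(-0.45) = 0.3600
  C_23 = −[(0.60)(-0.35) − (-0.25)(-0.45)] = 0.3225
  C_31 = (-0.25)(0.00) − (-0.40)(0.80) = 0.3200
  C_32 = −[(0.60)(0.00) − (-0.40)(0.00)] = 0.0000
  C_33 = (0.60)(0.80) − (-0.25)(0.00) = 0.4800
det(I−A) = Σ_j (I−A)_1j·C_1j = (0.60)(0.7200) + (-0.25)(0.0000) + (-0.40)(0.3600) = 0.2880
adj(I−A) = Cᵀ =
  [ 0.7200   0.3650   0.3200]
  [ 0.0000   0.3600   0.0000]
  [ 0.3600   0.3225   0.4800]
(I − A)⁻¹ = adj(I−A) / det(I−A) ≈
  [   2.5000     1.2674     1.1111]
  [   0.0000     1.2500     0.0000]
  [   1.2500     1.1198     1.6667]
First solve x = (I − A)⁻¹ d = adj(I−A)·d / det(I−A); in particular x_3 = (0.3600·300 + 0.3225·80 + 0.4800·360) / 0.2880 = 306.60 / 0.2880 ≈ 1064.5833.
Intermediate flow from 1 to 3: z_13 = a_13 · x_3 = 0.40 × 306.60 / 0.2880 = 122.64 / 0.2880 ≈ 425.83.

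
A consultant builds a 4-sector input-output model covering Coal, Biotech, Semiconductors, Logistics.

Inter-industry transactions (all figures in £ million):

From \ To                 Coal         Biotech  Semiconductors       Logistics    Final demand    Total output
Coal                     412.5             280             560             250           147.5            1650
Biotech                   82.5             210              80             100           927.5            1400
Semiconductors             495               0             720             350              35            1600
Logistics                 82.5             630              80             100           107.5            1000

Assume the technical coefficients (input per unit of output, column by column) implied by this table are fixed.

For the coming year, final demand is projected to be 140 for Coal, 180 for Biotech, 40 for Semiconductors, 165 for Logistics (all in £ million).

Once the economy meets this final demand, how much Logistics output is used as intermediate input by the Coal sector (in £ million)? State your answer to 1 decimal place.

z_41 = 40.4

Technical coefficients a_ij = z_ij / X_j:
  a_11 = 412.5/1650 = 0.25, a_21 = 82.5/1650 = 0.05, a_31 = 495/1650 = 0.30, a_41 = 82.5/1650 = 0.05
  a_12 = 280/1400 = 0.20, a_22 = 210/1400 = 0.15, a_32 = 0/1400 = 0.00, a_42 = 630/1400 = 0.45
  a_13 = 560/1600 = 0.35, a_23 = 80/1600 = 0.05, a_33 = 720/1600 = 0.45, a_43 = 80/1600 = 0.05
  a_14 = 250/1000 = 0.25, a_24 = 100/1000 = 0.10, a_34 = 350/1000 = 0.35, a_44 = 100/1000 = 0.10
I − A =
  [   0.75    -0.20    -0.35    -0.25]
  [  -0.05     0.85    -0.05    -0.10]
  [  -0.30     0.00     0.55    -0.35]
  [  -0.05    -0.45    -0.05     0.90]
Compute the cofactors C_ij = (−1)^(i+j)·(3×3 minor ij) of I−A; the adjugate is their transpose:
adj(I−A) = Cᵀ =
  [ 0.373250   0.212500   0.278250   0.235500]
  [ 0.042500   0.246875   0.055000   0.060625]
  [ 0.238750   0.209375   0.513750   0.289375]
  [ 0.055250   0.146875   0.071500   0.252875]
det(I−A) = Σ_j (I−A)_1j·C_1j = (0.75)(0.373250) + (-0.20)(0.042500) + (-0.35)(0.238750) + (-0.25)(0.055250) = 0.1740625
(I − A)⁻¹ = adj(I−A) / det(I−A) ≈
  [   2.1443     1.2208     1.5986     1.3530]
  [   0.2442     1.4183     0.3160     0.3483]
  [   1.3716     1.2029     2.9515     1.6625]
  [   0.3174     0.8438     0.4108     1.4528]
First solve x = (I − A)⁻¹ d = adj(I−A)·d / det(I−A); in particular x_1 = (0.373250·140 + 0.212500·180 + 0.278250·40 + 0.235500·165) / 0.1740625 = 140.4925 / 0.1740625 ≈ 807.138.
Intermediate flow from 4 to 1: z_41 = a_41 · x_1 = 0.05 × 140.4925 / 0.1740625 = 7.024625 / 0.1740625 ≈ 40.4.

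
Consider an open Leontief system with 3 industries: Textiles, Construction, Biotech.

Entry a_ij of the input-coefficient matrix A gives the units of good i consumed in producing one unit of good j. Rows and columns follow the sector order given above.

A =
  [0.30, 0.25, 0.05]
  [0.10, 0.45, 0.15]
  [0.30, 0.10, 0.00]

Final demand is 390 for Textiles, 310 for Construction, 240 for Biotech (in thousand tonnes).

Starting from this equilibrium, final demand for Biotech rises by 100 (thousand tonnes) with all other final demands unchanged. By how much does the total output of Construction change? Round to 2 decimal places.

Δx_C = 33.38

I − A =
  [   0.70    -0.25    -0.05]
  [  -0.10     0.55    -0.15]
  [  -0.30    -0.10     1.00]
Cofactors of I−A, C_ij = (−1)^(i+j)·(minor ij) (rows/columns in the sector order above):
  C_11 = (0.55)(1.00) − (-0.15)(-0.10) = 0.5350
  C_12 = −[(-0.10)(1.00) − (-0.15)(-0.30)] = 0.1450
  C_13 = (-0.10)(-0.10) − (0.55)(-0.30) = 0.1750
  C_21 = −[(-0.25)(1.00) − (-0.05)(-0.10)] = 0.2550
  C_22 = (0.70)(1.00) − (-0.05)(-0.30) = 0.6850
  C_23 = −[(0.70)(-0.10) − (-0.25)(-0.30)] = 0.1450
  C_31 = (-0.25)(-0.15) − (-0.05)(0.55) = 0.0650
  C_32 = −[(0.70)(-0.15) − (-0.05)(-0.10)] = 0.1100
  C_33 = (0.70)(0.55) − (-0.25)(-0.10) = 0.3600
det(I−A) = Σ_j (I−A)_1j·C_1j = (0.70)(0.5350) + (-0.25)(0.1450) + (-0.05)(0.1750) = 0.3295
adj(I−A) = Cᵀ =
  [ 0.5350   0.2550   0.0650]
  [ 0.1450   0.6850   0.1100]
  [ 0.1750   0.1450   0.3600]
(I − A)⁻¹ = adj(I−A) / det(I−A) ≈
  [   1.6237     0.7739     0.1973]
  [   0.4401     2.0789     0.3338]
  [   0.5311     0.4401     1.0926]
Δx = (I − A)⁻¹ Δd with Δd having +100 in the Biotech component and 0 elsewhere.
So Δx_C = L_CB · (+100), where L_CB = adj(I−A)_CB / det(I−A) = 0.1100 / 0.3295.
Δx_C = 0.1100 × (+100) / 0.3295 = 11.00 / 0.3295 ≈ 33.38.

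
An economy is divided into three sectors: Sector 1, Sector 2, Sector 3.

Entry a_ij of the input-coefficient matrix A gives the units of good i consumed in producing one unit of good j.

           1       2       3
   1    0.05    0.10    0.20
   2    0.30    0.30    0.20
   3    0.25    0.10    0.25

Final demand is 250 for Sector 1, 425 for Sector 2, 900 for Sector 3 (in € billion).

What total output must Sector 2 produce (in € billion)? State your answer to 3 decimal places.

x_2 = 1398.936

I − A =
  [   0.95    -0.10    -0.20]
  [  -0.30     0.70    -0.20]
  [  -0.25    -0.10     0.75]
Cofactors of I−A, C_ij = (−1)^(i+j)·(minor ij) (rows/columns in the sector order above):
  C_11 = (0.70)(0.75) − (-0.20)(-0.10) = 0.5050
  C_12 = −[(-0.30)(0.75) − (-0.20)(-0.25)] = 0.2750
  C_13 = (-0.30)(-0.10) − (0.70)(-0.25) = 0.2050
  C_21 = −[(-0.10)(0.75) − (-0.20)(-0.10)] = 0.0950
  C_22 = (0.95)(0.75) − (-0.20)(-0.25) = 0.6625
  C_23 = −[(0.95)(-0.10) − (-0.10)(-0.25)] = 0.1200
  C_31 = (-0.10)(-0.20) − (-0.20)(0.70) = 0.1600
  C_32 = −[(0.95)(-0.20) − (-0.20)(-0.30)] = 0.2500
  C_33 = (0.95)(0.70) − (-0.10)(-0.30) = 0.6350
det(I−A) = Σ_j (I−A)_1j·C_1j = (0.95)(0.5050) + (-0.10)(0.2750) + (-0.20)(0.2050) = 0.41125
adj(I−A) = Cᵀ =
  [ 0.5050   0.0950   0.1600]
  [ 0.2750   0.6625   0.2500]
  [ 0.2050   0.1200   0.6350]
(I − A)⁻¹ = adj(I−A) / det(I−A) ≈
  [   1.2280     0.2310     0.3891]
  [   0.6687     1.6109     0.6079]
  [   0.4985     0.2918     1.5441]
x = (I − A)⁻¹ d = adj(I−A)·d / det(I−A), with det(I−A) = 0.41125:
  x_1 = (0.5050·250 + 0.0950·425 + 0.1600·900) / 0.41125 = 310.625 / 0.41125 ≈ 755.319
  x_2 = (0.2750·250 + 0.6625·425 + 0.2500·900) / 0.41125 = 575.3125 / 0.41125 ≈ 1398.936
  x_3 = (0.2050·250 + 0.1200·425 + 0.6350·900) / 0.41125 = 673.75 / 0.41125 ≈ 1638.298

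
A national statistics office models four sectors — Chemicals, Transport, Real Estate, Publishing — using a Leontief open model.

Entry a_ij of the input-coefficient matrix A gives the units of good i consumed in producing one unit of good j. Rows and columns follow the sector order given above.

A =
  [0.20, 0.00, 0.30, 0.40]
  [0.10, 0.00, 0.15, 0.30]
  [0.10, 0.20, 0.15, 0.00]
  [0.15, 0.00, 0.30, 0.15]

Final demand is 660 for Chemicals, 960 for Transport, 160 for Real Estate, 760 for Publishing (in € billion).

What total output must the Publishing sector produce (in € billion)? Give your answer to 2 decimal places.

I − A =
  [   0.80     0.00    -0.30    -0.40]
  [  -0.10     1.00    -0.15    -0.30]
  [  -0.10    -0.20     0.85     0.00]
  [  -0.15     0.00    -0.30     0.85]
Compute the cofactors C_ij = (−1)^(i+j)·(3×3 minor ij) of I−A; the adjugate is their transpose:
adj(I−A) = Cᵀ =
  [ 0.67900   0.07500   0.37500   0.34600]
  [ 0.13225   0.48950   0.21600   0.23500]
  [ 0.11100   0.12400   0.62000   0.09600]
  [ 0.15900   0.05700   0.28500   0.62000]
det(I−A) = Σ_j (I−A)_1j·C_1j = (0.80)(0.67900) + (0.00)(0.13225) + (-0.30)(0.11100) + (-0.40)(0.15900) = 0.4463
(I − A)⁻¹ = adj(I−A) / det(I−A) ≈
  [   1.5214     0.1680     0.8402     0.7753]
  [   0.2963     1.0968     0.4840     0.5266]
  [   0.2487     0.2778     1.3892     0.2151]
  [   0.3563     0.1277     0.6386     1.3892]
x = (I − A)⁻¹ d = adj(I−A)·d / det(I−A), with det(I−A) = 0.4463:
  x_1 = (0.67900·660 + 0.07500·960 + 0.37500·160 + 0.34600·760) / 0.4463 = 843.10 / 0.4463 ≈ 1889.09
  x_2 = (0.13225·660 + 0.48950·960 + 0.21600·160 + 0.23500·760) / 0.4463 = 770.365 / 0.4463 ≈ 1726.11
  x_3 = (0.11100·660 + 0.12400·960 + 0.62000·160 + 0.09600·760) / 0.4463 = 364.46 / 0.4463 ≈ 816.63
  x_4 = (0.15900·660 + 0.05700·960 + 0.28500·160 + 0.62000·760) / 0.4463 = 676.46 / 0.4463 ≈ 1515.71

x_4 = 1515.71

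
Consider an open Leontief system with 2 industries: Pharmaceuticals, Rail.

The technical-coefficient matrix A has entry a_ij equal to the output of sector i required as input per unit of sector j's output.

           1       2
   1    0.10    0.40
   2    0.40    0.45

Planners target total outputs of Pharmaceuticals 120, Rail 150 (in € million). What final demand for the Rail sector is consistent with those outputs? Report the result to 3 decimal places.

d_2 = 34.500

I − A =
  [   0.90    -0.40]
  [  -0.40     0.55]
d = (I − A) x:
  d_1 = (+0.90)·120 + (-0.40)·150 = 48.000
  d_2 = (-0.40)·120 + (+0.55)·150 = 34.500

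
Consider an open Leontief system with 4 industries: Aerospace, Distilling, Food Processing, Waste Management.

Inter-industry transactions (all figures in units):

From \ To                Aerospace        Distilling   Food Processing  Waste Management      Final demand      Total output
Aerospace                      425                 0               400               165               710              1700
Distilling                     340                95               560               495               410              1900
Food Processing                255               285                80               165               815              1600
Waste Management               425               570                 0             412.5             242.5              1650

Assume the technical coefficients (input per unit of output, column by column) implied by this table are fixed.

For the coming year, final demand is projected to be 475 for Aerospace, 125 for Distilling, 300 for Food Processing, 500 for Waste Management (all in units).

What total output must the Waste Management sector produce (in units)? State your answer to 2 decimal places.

Technical coefficients a_ij = z_ij / X_j:
  a_11 = 425/1700 = 0.25, a_21 = 340/1700 = 0.20, a_31 = 255/1700 = 0.15, a_41 = 425/1700 = 0.25
  a_12 = 0/1900 = 0.00, a_22 = 95/1900 = 0.05, a_32 = 285/1900 = 0.15, a_42 = 570/1900 = 0.30
  a_13 = 400/1600 = 0.25, a_23 = 560/1600 = 0.35, a_33 = 80/1600 = 0.05, a_43 = 0/1600 = 0.00
  a_14 = 165/1650 = 0.10, a_24 = 495/1650 = 0.30, a_34 = 165/1650 = 0.10, a_44 = 412.5/1650 = 0.25
I − A =
  [   0.75     0.00    -0.25    -0.10]
  [  -0.20     0.95    -0.35    -0.30]
  [  -0.15    -0.15     0.95    -0.10]
  [  -0.25    -0.30     0.00     0.75]
Compute the cofactors C_ij = (−1)^(i+j)·(3×3 minor ij) of I−A; the adjugate is their transpose:
adj(I−A) = Cᵀ =
  [ 0.541500   0.064125   0.166125   0.120000]
  [ 0.261875   0.476250   0.244375   0.258000]
  [ 0.156875   0.107625   0.437125   0.122250]
  [ 0.285250   0.211875   0.153125   0.594375]
det(I−A) = Σ_j (I−A)_1j·C_1j = (0.75)(0.541500) + (0.00)(0.261875) + (-0.25)(0.156875) + (-0.10)(0.285250) = 0.33838125
(I − A)⁻¹ = adj(I−A) / det(I−A) ≈
  [   1.6003     0.1895     0.4909     0.3546]
  [   0.7739     1.4074     0.7222     0.7625]
  [   0.4636     0.3181     1.2918     0.3613]
  [   0.8430     0.6261     0.4525     1.7565]
x = (I − A)⁻¹ d = adj(I−A)·d / det(I−A), with det(I−A) = 0.33838125:
  x_1 = (0.541500·475 + 0.064125·125 + 0.166125·300 + 0.120000·500) / 0.33838125 = 375.065625 / 0.33838125 ≈ 1108.41
  x_2 = (0.261875·475 + 0.476250·125 + 0.244375·300 + 0.258000·500) / 0.33838125 = 386.234375 / 0.33838125 ≈ 1141.42
  x_3 = (0.156875·475 + 0.107625·125 + 0.437125·300 + 0.122250·500) / 0.33838125 = 280.23125 / 0.33838125 ≈ 828.15
  x_4 = (0.285250·475 + 0.211875·125 + 0.153125·300 + 0.594375·500) / 0.33838125 = 505.103125 / 0.33838125 ≈ 1492.70

x_4 = 1492.70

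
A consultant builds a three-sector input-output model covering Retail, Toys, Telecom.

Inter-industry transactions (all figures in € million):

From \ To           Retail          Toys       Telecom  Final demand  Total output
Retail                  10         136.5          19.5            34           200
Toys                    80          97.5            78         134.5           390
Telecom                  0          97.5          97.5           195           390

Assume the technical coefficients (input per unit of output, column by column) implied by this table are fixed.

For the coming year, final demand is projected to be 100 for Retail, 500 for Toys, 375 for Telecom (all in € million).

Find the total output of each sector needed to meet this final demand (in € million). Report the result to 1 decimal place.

x_1 = 607.8, x_2 = 1233.8, x_3 = 911.3

Technical coefficients a_ij = z_ij / X_j:
  a_11 = 10/200 = 0.05, a_21 = 80/200 = 0.40, a_31 = 0/200 = 0.00
  a_12 = 136.5/390 = 0.35, a_22 = 97.5/390 = 0.25, a_32 = 97.5/390 = 0.25
  a_13 = 19.5/390 = 0.05, a_23 = 78/390 = 0.20, a_33 = 97.5/390 = 0.25
I − A =
  [   0.95    -0.35    -0.05]
  [  -0.40     0.75    -0.20]
  [   0.00    -0.25     0.75]
Cofactors of I−A, C_ij = (−1)^(i+j)·(minor ij) (rows/columns in the sector order above):
  C_11 = (0.75)(0.75) − (-0.20)(-0.25) = 0.5125
  C_12 = −[(-0.40)(0.75) − (-0.20)(0.00)] = 0.3000
  C_13 = (-0.40)(-0.25) − (0.75)(0.00) = 0.1000
  C_21 = −[(-0.35)(0.75) − (-0.05)(-0.25)] = 0.2750
  C_22 = (0.95)(0.75) − (-0.05)(0.00) = 0.7125
  C_23 = −[(0.95)(-0.25) − (-0.35)(0.00)] = 0.2375
  C_31 = (-0.35)(-0.20) − (-0.05)(0.75) = 0.1075
  C_32 = −[(0.95)(-0.20) − (-0.05)(-0.40)] = 0.2100
  C_33 = (0.95)(0.75) − (-0.35)(-0.40) = 0.5725
det(I−A) = Σ_j (I−A)_1j·C_1j = (0.95)(0.5125) + (-0.35)(0.3000) + (-0.05)(0.1000) = 0.376875
adj(I−A) = Cᵀ =
  [ 0.5125   0.2750   0.1075]
  [ 0.3000   0.7125   0.2100]
  [ 0.1000   0.2375   0.5725]
(I − A)⁻¹ = adj(I−A) / det(I−A) ≈
  [   1.3599     0.7297     0.2852]
  [   0.7960     1.8905     0.5572]
  [   0.2653     0.6302     1.5191]
x = (I − A)⁻¹ d = adj(I−A)·d / det(I−A), with det(I−A) = 0.376875:
  x_1 = (0.5125·100 + 0.2750·500 + 0.1075·375) / 0.376875 = 229.0625 / 0.376875 ≈ 607.8
  x_2 = (0.3000·100 + 0.7125·500 + 0.2100·375) / 0.376875 = 465.00 / 0.376875 ≈ 1233.8
  x_3 = (0.1000·100 + 0.2375·500 + 0.5725·375) / 0.376875 = 343.4375 / 0.376875 ≈ 911.3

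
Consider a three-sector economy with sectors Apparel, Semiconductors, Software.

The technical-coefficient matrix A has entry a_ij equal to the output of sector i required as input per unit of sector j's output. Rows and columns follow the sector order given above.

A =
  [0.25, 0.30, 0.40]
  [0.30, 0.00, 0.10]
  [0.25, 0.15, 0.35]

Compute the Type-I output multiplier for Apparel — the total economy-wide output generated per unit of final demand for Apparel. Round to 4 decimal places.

I − A =
  [   0.75    -0.30    -0.40]
  [  -0.30     1.00    -0.10]
  [  -0.25    -0.15     0.65]
Cofactors of I−A, C_ij = (−1)^(i+j)·(minor ij) (rows/columns in the sector order above):
  C_11 = (1.00)(0.65) − (-0.10)(-0.15) = 0.6350
  C_12 = −[(-0.30)(0.65) − (-0.10)(-0.25)] = 0.2200
  C_13 = (-0.30)(-0.15) − (1.00)(-0.25) = 0.2950
  C_21 = −[(-0.30)(0.65) − (-0.40)(-0.15)] = 0.2550
  C_22 = (0.75)(0.65) − (-0.40)(-0.25) = 0.3875
  C_23 = −[(0.75)(-0.15) − (-0.30)(-0.25)] = 0.1875
  C_31 = (-0.30)(-0.10) − (-0.40)(1.00) = 0.4300
  C_32 = −[(0.75)(-0.10) − (-0.40)(-0.30)] = 0.1950
  C_33 = (0.75)(1.00) − (-0.30)(-0.30) = 0.6600
det(I−A) = Σ_j (I−A)_1j·C_1j = (0.75)(0.6350) + (-0.30)(0.2200) + (-0.40)(0.2950) = 0.29225
adj(I−A) = Cᵀ =
  [ 0.6350   0.2550   0.4300]
  [ 0.2200   0.3875   0.1950]
  [ 0.2950   0.1875   0.6600]
(I − A)⁻¹ = adj(I−A) / det(I−A) ≈
  [   2.17280     0.87254     1.47134]
  [   0.75278     1.32592     0.66724]
  [   1.00941     0.64157     2.25834]
The output multiplier for sector j is the column-j sum of the Leontief inverse (I − A)⁻¹ = adj(I−A) / det(I−A).
Column 1 of adj(I−A): (0.6350, 0.2200, 0.2950); det(I−A) = 0.29225.
m_1 = (0.6350 + 0.2200 + 0.2950) / 0.29225 = 1.15 / 0.29225 ≈ 3.9350.

m_1 = 3.9350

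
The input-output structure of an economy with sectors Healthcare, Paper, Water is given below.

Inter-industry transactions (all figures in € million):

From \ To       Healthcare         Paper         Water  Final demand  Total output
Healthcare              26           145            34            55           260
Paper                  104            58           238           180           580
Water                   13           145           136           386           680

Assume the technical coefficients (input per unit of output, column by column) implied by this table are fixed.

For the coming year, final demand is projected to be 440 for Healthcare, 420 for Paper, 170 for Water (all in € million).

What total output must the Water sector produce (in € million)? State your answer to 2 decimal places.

Technical coefficients a_ij = z_ij / X_j:
  a_11 = 26/260 = 0.10, a_21 = 104/260 = 0.40, a_31 = 13/260 = 0.05
  a_12 = 145/580 = 0.25, a_22 = 58/580 = 0.10, a_32 = 145/580 = 0.25
  a_13 = 34/680 = 0.05, a_23 = 238/680 = 0.35, a_33 = 136/680 = 0.20
I − A =
  [   0.90    -0.25    -0.05]
  [  -0.40     0.90    -0.35]
  [  -0.05    -0.25     0.80]
Cofactors of I−A, C_ij = (−1)^(i+j)·(minor ij) (rows/columns in the sector order above):
  C_11 = (0.90)(0.80) − (-0.35)(-0.25) = 0.6325
  C_12 = −[(-0.40)(0.80) − (-0.35)(-0.05)] = 0.3375
  C_13 = (-0.40)(-0.25) − (0.90)(-0.05) = 0.1450
  C_21 = −[(-0.25)(0.80) − (-0.05)(-0.25)] = 0.2125
  C_22 = (0.90)(0.80) − (-0.05)(-0.05) = 0.7175
  C_23 = −[(0.90)(-0.25) − (-0.25)(-0.05)] = 0.2375
  C_31 = (-0.25)(-0.35) − (-0.05)(0.90) = 0.1325
  C_32 = −[(0.90)(-0.35) − (-0.05)(-0.40)] = 0.3350
  C_33 = (0.90)(0.90) − (-0.25)(-0.40) = 0.7100
det(I−A) = Σ_j (I−A)_1j·C_1j = (0.90)(0.6325) + (-0.25)(0.3375) + (-0.05)(0.1450) = 0.477625
adj(I−A) = Cᵀ =
  [ 0.6325   0.2125   0.1325]
  [ 0.3375   0.7175   0.3350]
  [ 0.1450   0.2375   0.7100]
(I − A)⁻¹ = adj(I−A) / det(I−A) ≈
  [   1.3243     0.4449     0.2774]
  [   0.7066     1.5022     0.7014]
  [   0.3036     0.4973     1.4865]
x = (I − A)⁻¹ d = adj(I−A)·d / det(I−A), with det(I−A) = 0.477625:
  x_1 = (0.6325·440 + 0.2125·420 + 0.1325·170) / 0.477625 = 390.075 / 0.477625 ≈ 816.70
  x_2 = (0.3375·440 + 0.7175·420 + 0.3350·170) / 0.477625 = 506.80 / 0.477625 ≈ 1061.08
  x_3 = (0.1450·440 + 0.2375·420 + 0.7100·170) / 0.477625 = 284.25 / 0.477625 ≈ 595.13

x_3 = 595.13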